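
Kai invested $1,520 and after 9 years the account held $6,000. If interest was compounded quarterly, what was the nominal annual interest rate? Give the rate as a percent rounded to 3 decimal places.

(1 + r/4)^36 = 6,000/1,520 = 3.94737.
1 + r/4 = 3.94737^(1/36) ≈ 1.038877, so r/4 ≈ 0.0388769.
r ≈ 4·0.0388769 = 15.55077%.

15.551%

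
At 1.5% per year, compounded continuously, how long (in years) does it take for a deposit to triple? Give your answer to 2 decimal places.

73.24 years

e^(0.015t) = 3, so 0.015t = ln 3 ≈ 1.0986.
t ≈ 1.0986/0.015 ≈ 73.2408.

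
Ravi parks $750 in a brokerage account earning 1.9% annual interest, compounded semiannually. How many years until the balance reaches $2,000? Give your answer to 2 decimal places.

51.87 years

We need (1 + 0.0095)^(2t) = 2.6667, so 2t = ln 2.6667 / ln 1.0095 ≈ 103.7348.
t ≈ 103.7348/2 = 51.8674 years.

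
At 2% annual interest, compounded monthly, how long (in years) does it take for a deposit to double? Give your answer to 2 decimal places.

(1 + 0.00166667)^(12t) = 2.
12t = ln 2 / ln(1 + 0.00166667) ≈ 0.69315/0.00166528 ≈ 416.2348.
t ≈ 34.6862.

34.69 years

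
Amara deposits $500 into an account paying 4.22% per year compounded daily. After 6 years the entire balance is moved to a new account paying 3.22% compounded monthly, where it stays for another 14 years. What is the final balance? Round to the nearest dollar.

$1,010

After 6 years at 4.22%: 500 × 1.288122026 ≈ 644.0610.
Then 14 years at 3.22%: 644.0610 × 1.568620007 ≈ 1,010.2870.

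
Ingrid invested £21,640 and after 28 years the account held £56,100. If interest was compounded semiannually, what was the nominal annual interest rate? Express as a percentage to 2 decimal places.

3.43%

The 56-period growth factor is 56,100/21,640 = 2.59242.
r/2 = 2.59242^(1/56) − 1 ≈ 0.0171561, so r ≈ 2·0.0171561 = 3.43122%.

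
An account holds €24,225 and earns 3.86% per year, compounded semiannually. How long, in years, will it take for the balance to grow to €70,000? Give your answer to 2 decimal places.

27.75 years

We need (1 + 0.0193)^(2t) = 2.8896, so 2t = ln 2.8896 / ln 1.0193 ≈ 55.5087.
t ≈ 55.5087/2 = 27.7543 years.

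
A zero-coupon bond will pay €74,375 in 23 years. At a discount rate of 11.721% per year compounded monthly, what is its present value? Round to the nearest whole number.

€5,085

Periodic rate = 11.721%/12 = 0.0097675; 276 periods.
P = 74,375/(1 + 0.0097675)^276 ≈ 74,375/14.625247969 ≈ 5,085.3839.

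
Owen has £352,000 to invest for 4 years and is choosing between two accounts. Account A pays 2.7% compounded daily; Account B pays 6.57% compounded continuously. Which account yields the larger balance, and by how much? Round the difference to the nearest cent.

A: (1 + 0.027/365)^1460 ≈ 1.11404329553, so 352,000 × 1.11404329553 ≈ 392,143.2400.
B: e^(0.0657·4) = e^0.2628 ≈ 1.30056657962, so 352,000 × 1.30056657962 ≈ 457,799.4360.
Difference ≈ 65,656.1960 in favor of B.

Account B, by £65,656.20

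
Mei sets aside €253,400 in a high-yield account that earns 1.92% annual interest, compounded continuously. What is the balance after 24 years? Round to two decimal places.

A = P·e^(rt) = 253,400·e^(0.0192·24) = 253,400·e^0.4608.
e^0.4608 ≈ 1.58534175122, so A ≈ 401,725.5998.

€401,725.60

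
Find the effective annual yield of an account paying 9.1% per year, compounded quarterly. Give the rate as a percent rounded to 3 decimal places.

9.415%

One year is 4 periods at 0.02275 each: (1 + 0.02275)^4 ≈ 1.094153.
EAR = 1.094153 − 1 ≈ 9.41527%.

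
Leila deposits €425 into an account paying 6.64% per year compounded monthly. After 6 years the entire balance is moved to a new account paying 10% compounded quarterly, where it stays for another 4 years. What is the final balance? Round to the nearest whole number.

Phase 1: 425·(1 + 0.0664/12)^72 ≈ 632.3171.
Phase 2: 632.3171·(1 + 0.025)^16 ≈ 938.6783.

€939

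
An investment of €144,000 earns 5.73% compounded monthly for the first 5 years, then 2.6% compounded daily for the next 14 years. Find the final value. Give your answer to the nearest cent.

€275,784.15

Phase 1: 144,000·(1 + 0.004775)^60 ≈ 191,642.4604.
Phase 2: 191,642.4604·(1 + 0.026/365)^5110 ≈ 275,784.1479.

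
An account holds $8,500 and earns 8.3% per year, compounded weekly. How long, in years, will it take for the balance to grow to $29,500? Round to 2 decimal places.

15.00 years

(1 + 0.00159615)^(52t) = 29,500/8,500 = 3.4706.
52t·ln(1 + 0.00159615) = ln(3.4706); 52t = 1.2443/0.00159488 ≈ 780.1985.
t ≈ 15.0038 years.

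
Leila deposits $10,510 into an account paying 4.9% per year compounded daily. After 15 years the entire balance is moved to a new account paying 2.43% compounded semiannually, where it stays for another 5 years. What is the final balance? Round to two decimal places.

$24,730.71

After 15 years at 4.9%: 10,510 × 2.0853791157 ≈ 21,917.3345.
Then 5 years at 2.43%: 21,917.3345 × 1.1283628899 ≈ 24,730.7069.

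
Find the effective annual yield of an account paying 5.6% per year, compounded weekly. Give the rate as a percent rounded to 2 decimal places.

5.76%

EAR = (1 + 5.6%/52)^52 − 1 = (1 + 0.00107692)^52 − 1.
(1 + 0.00107692)^52 ≈ 1.057566, so EAR ≈ 5.75658%.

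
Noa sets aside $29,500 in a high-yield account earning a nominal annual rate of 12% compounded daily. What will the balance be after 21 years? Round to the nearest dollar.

Growth factor = (1 + 0.12/365)^7665 ≈ 12.4234503539.
A ≈ 29,500 × 12.4234503539 ≈ 366,491.7854.

$366,492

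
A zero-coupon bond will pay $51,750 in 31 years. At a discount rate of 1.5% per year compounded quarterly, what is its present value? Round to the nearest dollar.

$32,534

Periodic rate = 1.5%/4 = 0.00375; 124 periods.
P = 51,750/(1 + 0.00375)^124 ≈ 51,750/1.5906302138 ≈ 32,534.2745.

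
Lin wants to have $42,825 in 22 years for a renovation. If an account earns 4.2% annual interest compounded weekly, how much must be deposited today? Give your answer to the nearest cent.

Periodic rate = 4.2%/52 = 0.000807692; 1144 periods.
P = 42,825/(1 + 0.042/52)^1144 ≈ 42,825/2.5184082294 ≈ 17,004.7888.

$17,004.79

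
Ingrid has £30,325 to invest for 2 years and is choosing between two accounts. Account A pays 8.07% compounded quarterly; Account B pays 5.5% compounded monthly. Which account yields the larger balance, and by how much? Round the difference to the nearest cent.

Account A, by £1,736.74

Account A growth factor: (1 + 0.020175)^8 ≈ 1.173268507; balance ≈ 35,579.3675.
Account B growth factor: (1 + 0.055/12)^24 ≈ 1.1159975675; balance ≈ 33,842.6262.
Account A is larger by 1,736.7412.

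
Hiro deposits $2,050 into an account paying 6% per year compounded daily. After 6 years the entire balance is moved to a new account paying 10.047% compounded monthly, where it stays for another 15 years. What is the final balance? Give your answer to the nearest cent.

Phase 1: 2,050·(1 + 0.06/365)^2190 ≈ 2,938.2384.
Phase 2: 2,938.2384·(1 + 0.0083725)^180 ≈ 13,178.4947.

$13,178.49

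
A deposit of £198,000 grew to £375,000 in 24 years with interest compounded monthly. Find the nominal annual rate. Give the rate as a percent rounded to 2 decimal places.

2.66%

The 288-period growth factor is 375,000/198,000 = 1.89394.
r/12 = 1.89394^(1/288) − 1 ≈ 0.00222003, so r ≈ 12·0.00222003 = 2.66403%.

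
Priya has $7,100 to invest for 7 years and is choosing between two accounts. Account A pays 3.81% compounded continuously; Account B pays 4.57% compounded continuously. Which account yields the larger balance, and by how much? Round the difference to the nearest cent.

Account B, by $506.52

Account A growth factor: e^(0.0381·7) = e^0.2667 ≈ 1.305648693; balance ≈ 9,270.1057.
Account B growth factor: e^(0.0457·7) = e^0.3199 ≈ 1.376990058; balance ≈ 9,776.6294.
Account B is larger by 506.5237.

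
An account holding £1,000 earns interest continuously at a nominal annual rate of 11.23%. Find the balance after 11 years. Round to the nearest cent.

£3,439.41

A = P·e^(rt) = 1,000·e^(0.1123·11) = 1,000·e^1.2353.
e^1.2353 ≈ 3.439410189, so A ≈ 3,439.4102.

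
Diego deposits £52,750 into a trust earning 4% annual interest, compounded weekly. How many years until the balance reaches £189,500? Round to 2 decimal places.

31.98 years

We need (1 + 0.000769231)^(52t) = 3.5924, so 52t = ln 3.5924 / ln 1.000769 ≈ 1663.1122.
t ≈ 1663.1122/52 = 31.9829 years.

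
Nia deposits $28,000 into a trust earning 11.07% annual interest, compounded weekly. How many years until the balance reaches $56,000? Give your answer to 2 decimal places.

We need (1 + 0.00212885)^(52t) = 2, so 52t = ln 2 / ln 1.002129 ≈ 325.9440.
t ≈ 325.9440/52 = 6.2682 years.

6.27 years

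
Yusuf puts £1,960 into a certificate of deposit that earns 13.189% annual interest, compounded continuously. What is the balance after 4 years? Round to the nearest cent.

A = P·e^(rt) = 1,960·e^(0.13189·4) = 1,960·e^0.52756.
e^0.52756 ≈ 1.694791967, so A ≈ 3,321.7923.

£3,321.79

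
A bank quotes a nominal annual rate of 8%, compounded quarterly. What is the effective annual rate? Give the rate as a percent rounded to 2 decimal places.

One year is 4 periods at 0.02 each: (1 + 0.02)^4 ≈ 1.082432.
EAR = 1.082432 − 1 ≈ 8.24322%.

8.24%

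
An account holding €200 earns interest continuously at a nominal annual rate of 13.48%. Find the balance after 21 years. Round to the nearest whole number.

A = P·e^(rt) = 200·e^(0.1348·21) = 200·e^2.8308.
e^2.8308 ≈ 16.95902262, so A ≈ 3,391.8045.

€3,392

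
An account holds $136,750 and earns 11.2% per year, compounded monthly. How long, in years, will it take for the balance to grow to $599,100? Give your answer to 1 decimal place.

We need (1 + 0.00933333)^(12t) = 4.381, so 12t = ln 4.381 / ln 1.009333 ≈ 159.0169.
t ≈ 159.0169/12 = 13.2514 years.

13.3 years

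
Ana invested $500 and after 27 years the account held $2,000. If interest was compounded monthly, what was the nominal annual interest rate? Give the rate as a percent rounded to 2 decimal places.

(1 + r/12)^324 = 2,000/500 = 4.
1 + r/12 = 4^(1/324) ≈ 1.004288, so r/12 ≈ 0.00428785.
r ≈ 12·0.00428785 = 5.14542%.

5.15%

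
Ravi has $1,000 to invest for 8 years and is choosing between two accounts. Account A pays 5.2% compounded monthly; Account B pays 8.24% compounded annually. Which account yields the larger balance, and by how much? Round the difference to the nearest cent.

A: (1 + 0.052/12)^96 ≈ 1.514524097, so 1,000 × 1.514524097 ≈ 1,514.5241.
B: (1 + 0.0824)^8 ≈ 1.884092708, so 1,000 × 1.884092708 ≈ 1,884.0927.
Difference ≈ 369.5686 in favor of B.

Account B, by $369.57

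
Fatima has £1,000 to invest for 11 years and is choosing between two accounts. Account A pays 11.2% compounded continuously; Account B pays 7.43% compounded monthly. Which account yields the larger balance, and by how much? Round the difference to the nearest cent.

A: e^(0.112·11) = e^1.232 ≈ 3.428078842, so 1,000 × 3.428078842 ≈ 3,428.0788.
B: (1 + 0.0743/12)^132 ≈ 2.258679095, so 1,000 × 2.258679095 ≈ 2,258.6791.
Difference ≈ 1,169.3997 in favor of A.

Account A, by £1,169.40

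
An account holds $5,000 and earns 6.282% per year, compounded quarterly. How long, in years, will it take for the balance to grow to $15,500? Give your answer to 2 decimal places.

18.15 years

We need (1 + 0.015705)^(4t) = 3.1, so 4t = ln 3.1 / ln 1.015705 ≈ 72.6051.
t ≈ 72.6051/4 = 18.1513 years.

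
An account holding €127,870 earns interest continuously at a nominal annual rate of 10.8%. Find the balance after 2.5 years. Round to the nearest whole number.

A = P·e^(rt) = 127,870·e^(0.108·2.5) = 127,870·e^0.27.
e^0.27 ≈ 1.30996445073, so A ≈ 167,505.1543.

€167,505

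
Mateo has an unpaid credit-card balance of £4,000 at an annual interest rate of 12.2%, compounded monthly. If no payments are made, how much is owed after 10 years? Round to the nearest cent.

£13,465.55

Growth factor = (1 + 0.122/12)^120 ≈ 3.3663869546.
A ≈ 4,000 × 3.3663869546 ≈ 13,465.5478.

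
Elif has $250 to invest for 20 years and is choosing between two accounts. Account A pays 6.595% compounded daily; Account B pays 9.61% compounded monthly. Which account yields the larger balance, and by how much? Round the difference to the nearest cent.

Account A growth factor: (1 + 0.06595/365)^7300 ≈ 3.73923428; balance ≈ 934.8086.
Account B growth factor: (1 + 0.0961/12)^240 ≈ 6.782493686; balance ≈ 1,695.6234.
Account B is larger by 760.8149.

Account B, by $760.81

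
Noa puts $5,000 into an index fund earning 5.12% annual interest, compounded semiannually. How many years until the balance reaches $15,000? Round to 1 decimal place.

We need (1 + 0.0256)^(2t) = 3, so 2t = ln 3 / ln 1.0256 ≈ 43.4615.
t ≈ 43.4615/2 = 21.7308 years.

21.7 years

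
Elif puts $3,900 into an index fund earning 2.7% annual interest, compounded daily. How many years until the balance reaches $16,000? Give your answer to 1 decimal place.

52.3 years

(1 + 0.0000739726)^(365t) = 16,000/3,900 = 4.1026.
365t·ln(1 + 0.0000739726) = ln(4.1026); 365t = 1.4116/7.39699e-05 ≈ 19083.6110.
t ≈ 52.2839 years.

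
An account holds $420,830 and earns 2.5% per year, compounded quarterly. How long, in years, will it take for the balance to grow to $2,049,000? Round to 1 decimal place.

We need (1 + 0.00625)^(4t) = 4.8689, so 4t = ln 4.8689 / ln 1.00625 ≈ 254.0511.
t ≈ 254.0511/4 = 63.5128 years.

63.5 years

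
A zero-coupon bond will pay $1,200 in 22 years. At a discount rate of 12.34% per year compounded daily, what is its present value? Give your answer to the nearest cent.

$79.50

Periodic rate = 12.34%/365 = 0.000338082; 8030 periods.
P = 1,200/(1 + 0.1234/365)^8030 ≈ 1,200/15.09466229 ≈ 79.4983.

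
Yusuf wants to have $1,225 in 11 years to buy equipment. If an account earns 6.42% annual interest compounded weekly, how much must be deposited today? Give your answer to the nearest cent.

$604.82

Periodic rate = 6.42%/52 = 0.00123462; 572 periods.
P = 1,225/(1 + 0.0642/52)^572 ≈ 1,225/2.025394337 ≈ 604.8205.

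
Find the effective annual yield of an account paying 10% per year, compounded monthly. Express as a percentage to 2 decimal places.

10.47%

One year is 12 periods at 0.00833333 each: (1 + 0.00833333)^12 ≈ 1.104713.
EAR = 1.104713 − 1 ≈ 10.47131%.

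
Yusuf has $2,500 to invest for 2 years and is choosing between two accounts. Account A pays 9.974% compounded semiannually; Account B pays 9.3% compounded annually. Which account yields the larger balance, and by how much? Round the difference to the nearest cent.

Account A, by $50.64

A: (1 + 0.04987)^4 ≈ 1.214904397, so 2,500 × 1.214904397 ≈ 3,037.2610.
B: (1 + 0.093)^2 ≈ 1.194649, so 2,500 × 1.194649 ≈ 2,986.6225.
Difference ≈ 50.6385 in favor of A.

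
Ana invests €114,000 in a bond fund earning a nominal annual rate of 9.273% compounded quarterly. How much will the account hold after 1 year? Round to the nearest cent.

€124,944.54

Periodic rate = 9.273%/4 = 0.0231825; periods = 4·1 = 4.
A = 114,000·(1 + 0.0231825)^4 ≈ 114,000·1.09600469439 ≈ 124,944.5352.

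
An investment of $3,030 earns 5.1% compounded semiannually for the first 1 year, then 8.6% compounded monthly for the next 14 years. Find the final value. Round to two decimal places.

Phase 1: 3,030·(1 + 0.0255)^2 ≈ 3,186.5003.
Phase 2: 3,186.5003·(1 + 0.086/12)^168 ≈ 10,576.4453.

$10,576.45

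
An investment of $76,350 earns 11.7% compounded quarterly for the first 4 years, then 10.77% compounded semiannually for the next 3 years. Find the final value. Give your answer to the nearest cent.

After 4 years at 11.7%: 76,350 × 1.58611258378 ≈ 121,099.6958.
Then 3 years at 10.77%: 121,099.6958 × 1.36984932221 ≈ 165,888.3362.

$165,888.34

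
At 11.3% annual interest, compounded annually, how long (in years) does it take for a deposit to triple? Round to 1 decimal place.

(1 + 0.113)^t = 3.
t = ln 3 / ln(1 + 0.113) ≈ 1.0986/0.107059 ≈ 10.2617.

10.3 years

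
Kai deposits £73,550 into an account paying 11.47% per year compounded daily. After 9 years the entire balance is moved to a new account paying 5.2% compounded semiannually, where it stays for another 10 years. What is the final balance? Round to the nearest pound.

£344,970

After 9 years at 11.47%: 73,550 × 2.80706045844 ≈ 206,459.2967.
Then 10 years at 5.2%: 206,459.2967 × 1.67088752102 ≈ 344,970.2625.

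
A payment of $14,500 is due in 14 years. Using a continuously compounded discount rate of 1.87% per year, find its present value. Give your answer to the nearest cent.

$11,160.14

P = A·e^(−rt) = 14,500·e^(−0.2618).
e^(−0.2618) ≈ 0.7696649413, so P ≈ 11,160.1416.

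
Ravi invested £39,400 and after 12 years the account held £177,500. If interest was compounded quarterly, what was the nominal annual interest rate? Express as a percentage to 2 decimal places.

(1 + r/4)^48 = 177,500/39,400 = 4.50508.
1 + r/4 = 4.50508^(1/48) ≈ 1.031855, so r/4 ≈ 0.0318553.
r ≈ 4·0.0318553 = 12.74212%.

12.74%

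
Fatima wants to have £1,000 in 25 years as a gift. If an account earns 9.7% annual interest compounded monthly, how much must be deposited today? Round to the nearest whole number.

Periodic rate = 9.7%/12 = 0.00808333; 300 periods.
P = 1,000/(1 + 0.097/12)^300 ≈ 1,000/11.1925845 ≈ 89.3449.

£89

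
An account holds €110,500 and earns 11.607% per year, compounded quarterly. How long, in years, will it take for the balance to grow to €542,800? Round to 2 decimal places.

13.91 years

We need (1 + 0.0290175)^(4t) = 4.9122, so 4t = ln 4.9122 / ln 1.029017 ≈ 55.6461.
t ≈ 55.6461/4 = 13.9115 years.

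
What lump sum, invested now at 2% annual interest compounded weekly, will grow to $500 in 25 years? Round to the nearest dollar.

$303

Periodic rate = 2%/52 = 0.000384615; 1300 periods.
P = 500/(1 + 0.02/52)^1300 ≈ 500/1.64856279 ≈ 303.2945.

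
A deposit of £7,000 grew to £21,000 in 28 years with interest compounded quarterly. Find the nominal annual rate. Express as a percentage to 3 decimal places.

3.943%

The 112-period growth factor is 21,000/7,000 = 3.
r/4 = 3^(1/112) − 1 ≈ 0.0098573, so r ≈ 4·0.0098573 = 3.94292%.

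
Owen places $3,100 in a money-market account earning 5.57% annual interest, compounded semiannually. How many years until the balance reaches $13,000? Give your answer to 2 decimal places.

26.09 years

(1 + 0.02785)^(2t) = 13,000/3,100 = 4.1935.
2t·ln(1 + 0.02785) = ln(4.1935); 2t = 1.4335/0.0274692 ≈ 52.1874.
t ≈ 26.0937 years.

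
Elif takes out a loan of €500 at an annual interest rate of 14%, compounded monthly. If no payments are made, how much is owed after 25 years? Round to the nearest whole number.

€16,226

Periodic rate = 14%/12 = 0.0116667; periods = 12·25 = 300.
A = 500·(1 + 0.14/12)^300 ≈ 500·32.451308081 ≈ 16,225.6540.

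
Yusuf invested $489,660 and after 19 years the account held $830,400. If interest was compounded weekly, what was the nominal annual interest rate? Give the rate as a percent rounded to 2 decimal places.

(1 + r/52)^988 = 830,400/489,660 = 1.69587.
1 + r/52 = 1.69587^(1/988) ≈ 1.000535, so r/52 ≈ 0.000534755.
r ≈ 52·0.000534755 = 2.78072%.

2.78%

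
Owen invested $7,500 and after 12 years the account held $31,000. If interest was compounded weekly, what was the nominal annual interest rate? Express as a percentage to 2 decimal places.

11.84%

The 624-period growth factor is 31,000/7,500 = 4.13333.
r/52 = 4.13333^(1/624) − 1 ≈ 0.00227676, so r ≈ 52·0.00227676 = 11.83916%.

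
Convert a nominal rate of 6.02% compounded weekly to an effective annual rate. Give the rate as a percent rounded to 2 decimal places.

EAR = (1 + 6.02%/52)^52 − 1 = (1 + 0.00115769)^52 − 1.
(1 + 0.00115769)^52 ≈ 1.062012, so EAR ≈ 6.20120%.

6.20%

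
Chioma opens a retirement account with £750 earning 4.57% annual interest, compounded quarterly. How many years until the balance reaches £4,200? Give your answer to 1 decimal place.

(1 + 0.011425)^(4t) = 4,200/750 = 5.6.
4t·ln(1 + 0.011425) = ln(5.6); 4t = 1.7228/0.0113602 ≈ 151.6490.
t ≈ 37.9122 years.

37.9 years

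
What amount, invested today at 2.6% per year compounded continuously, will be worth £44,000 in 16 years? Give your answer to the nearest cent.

£29,025.93

P = A·e^(−rt) = 44,000·e^(−0.416).
e^(−0.416) ≈ 0.65968027048, so P ≈ 29,025.9319.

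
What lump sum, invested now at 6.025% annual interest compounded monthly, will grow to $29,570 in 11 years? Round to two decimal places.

$15,266.62

Periodic rate = 6.025%/12 = 0.00502083; 132 periods.
P = 29,570/(1 + 0.06025/12)^132 ≈ 29,570/1.9369058352 ≈ 15,266.6172.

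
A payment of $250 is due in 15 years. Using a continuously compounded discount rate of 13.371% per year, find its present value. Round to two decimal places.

$33.64

P = A·e^(−rt) = 250·e^(−2.00565).
e^(−2.00565) ≈ 0.134572795, so P ≈ 33.6432.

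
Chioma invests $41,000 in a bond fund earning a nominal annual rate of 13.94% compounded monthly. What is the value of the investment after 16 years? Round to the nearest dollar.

$376,575

Periodic rate = 13.94%/12 = 0.0116167; periods = 12·16 = 192.
A = 41,000·(1 + 0.1394/12)^192 ≈ 41,000·9.18475051265 ≈ 376,574.7710.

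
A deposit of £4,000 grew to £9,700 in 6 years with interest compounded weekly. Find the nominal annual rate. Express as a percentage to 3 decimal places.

(1 + r/52)^312 = 9,700/4,000 = 2.425.
1 + r/52 = 2.425^(1/312) ≈ 1.002843, so r/52 ≈ 0.00284324.
r ≈ 52·0.00284324 = 14.78484%.

14.785%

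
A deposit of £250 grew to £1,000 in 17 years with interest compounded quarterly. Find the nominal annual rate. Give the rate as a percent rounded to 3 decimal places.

The 68-period growth factor is 1,000/250 = 4.
r/4 = 4^(1/68) − 1 ≈ 0.0205959, so r ≈ 4·0.0205959 = 8.23836%.

8.238%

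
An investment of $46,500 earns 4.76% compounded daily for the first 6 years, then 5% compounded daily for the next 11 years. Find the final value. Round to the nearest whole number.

$107,232

After 6 years at 4.76%: 46,500 × 1.33053534853 ≈ 61,869.8937.
Then 11 years at 5%: 61,869.8937 × 1.73318773128 ≈ 107,232.1407.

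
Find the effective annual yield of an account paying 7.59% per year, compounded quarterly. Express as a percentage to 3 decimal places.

7.809%

EAR = (1 + 7.59%/4)^4 − 1 = (1 + 0.018975)^4 − 1.
(1 + 0.018975)^4 ≈ 1.078088, so EAR ≈ 7.80878%.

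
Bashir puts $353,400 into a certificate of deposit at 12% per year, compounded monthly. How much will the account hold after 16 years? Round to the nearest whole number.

$2,387,648

Periodic rate = 12%/12 = 0.01; periods = 12·16 = 192.
A = 353,400·(1 + 0.01)^192 ≈ 353,400·6.756219741546 ≈ 2,387,648.0567.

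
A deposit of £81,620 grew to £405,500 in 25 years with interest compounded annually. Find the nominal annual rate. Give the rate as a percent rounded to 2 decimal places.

6.62%

(1 + r)^25 = 405,500/81,620 = 4.96815.
1 + r = 4.96815^(1/25) ≈ 1.066222, so r ≈ 0.0662223.
r ≈ 6.62223%.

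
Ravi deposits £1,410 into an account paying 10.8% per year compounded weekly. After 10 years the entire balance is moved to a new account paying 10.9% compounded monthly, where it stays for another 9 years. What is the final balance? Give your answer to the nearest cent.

Phase 1: 1,410·(1 + 0.108/52)^520 ≈ 4,147.3506.
Phase 2: 4,147.3506·(1 + 0.109/12)^108 ≈ 11,012.6117.

£11,012.61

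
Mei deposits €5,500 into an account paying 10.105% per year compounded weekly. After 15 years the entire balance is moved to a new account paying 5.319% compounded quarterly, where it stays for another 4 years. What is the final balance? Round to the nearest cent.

After 15 years at 10.105%: 5,500 × 4.5461428585 ≈ 25,003.7857.
Then 4 years at 5.319%: 25,003.7857 × 1.235354321 ≈ 30,888.5347.

€30,888.53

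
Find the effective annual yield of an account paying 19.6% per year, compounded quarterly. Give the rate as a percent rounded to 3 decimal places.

21.088%

EAR = (1 + 19.6%/4)^4 − 1 = (1 + 0.049)^4 − 1.
(1 + 0.049)^4 ≈ 1.210882, so EAR ≈ 21.08824%.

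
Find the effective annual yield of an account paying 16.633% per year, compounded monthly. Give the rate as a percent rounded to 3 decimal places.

17.961%

One year is 12 periods at 0.0138608 each: (1 + 0.0138608)^12 ≈ 1.179615.
EAR = 1.179615 − 1 ≈ 17.96146%.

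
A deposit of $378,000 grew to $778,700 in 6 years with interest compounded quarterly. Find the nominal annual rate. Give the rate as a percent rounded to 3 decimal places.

12.229%

The 24-period growth factor is 778,700/378,000 = 2.06005.
r/4 = 2.06005^(1/24) − 1 ≈ 0.0305718, so r ≈ 4·0.0305718 = 12.22873%.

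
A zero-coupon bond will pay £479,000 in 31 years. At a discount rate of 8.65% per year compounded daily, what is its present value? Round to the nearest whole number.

Growth factor = (1 + 0.0865/365)^11315 ≈ 14.6023476073.
P = 479,000/14.6023476073 ≈ 32,802.9446.

£32,803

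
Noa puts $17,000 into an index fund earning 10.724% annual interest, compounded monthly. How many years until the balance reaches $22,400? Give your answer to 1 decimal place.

2.6 years

(1 + 0.00893667)^(12t) = 22,400/17,000 = 1.3176.
12t·ln(1 + 0.00893667) = ln(1.3176); 12t = 0.27585/0.00889697 ≈ 31.0047.
t ≈ 2.5837 years.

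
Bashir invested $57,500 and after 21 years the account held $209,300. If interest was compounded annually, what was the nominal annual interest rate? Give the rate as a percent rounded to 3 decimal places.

6.345%

(1 + r)^21 = 209,300/57,500 = 3.64.
1 + r = 3.64^(1/21) ≈ 1.063455, so r ≈ 0.063455.
r ≈ 6.34550%.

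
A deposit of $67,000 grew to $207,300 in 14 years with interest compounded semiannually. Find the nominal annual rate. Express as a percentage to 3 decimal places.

8.233%

The 28-period growth factor is 207,300/67,000 = 3.09403.
r/2 = 3.09403^(1/28) − 1 ≈ 0.041163, so r ≈ 2·0.041163 = 8.23260%.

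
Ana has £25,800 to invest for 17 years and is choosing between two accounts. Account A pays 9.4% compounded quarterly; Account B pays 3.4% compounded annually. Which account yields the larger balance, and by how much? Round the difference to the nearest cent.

Account A growth factor: (1 + 0.0235)^68 ≈ 4.8525899664; balance ≈ 125,196.8211.
Account B growth factor: (1 + 0.034)^17 ≈ 1.765424539; balance ≈ 45,547.9531.
Account A is larger by 79,648.8680.

Account A, by £79,648.87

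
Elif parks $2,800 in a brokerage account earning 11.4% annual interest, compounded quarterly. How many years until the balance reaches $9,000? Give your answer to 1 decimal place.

10.4 years

We need (1 + 0.0285)^(4t) = 3.2143, so 4t = ln 3.2143 / ln 1.0285 ≈ 41.5497.
t ≈ 41.5497/4 = 10.3874 years.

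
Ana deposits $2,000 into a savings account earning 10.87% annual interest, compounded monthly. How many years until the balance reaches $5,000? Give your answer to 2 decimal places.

8.47 years

(1 + 0.00905833)^(12t) = 5,000/2,000 = 2.5.
12t·ln(1 + 0.00905833) = ln(2.5); 12t = 0.91629/0.00901755 ≈ 101.6119.
t ≈ 8.4677 years.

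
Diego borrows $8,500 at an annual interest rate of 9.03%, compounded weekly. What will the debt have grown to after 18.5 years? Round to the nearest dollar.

$45,113

Periodic rate = 9.03%/52 = 0.00173654; periods = 52·18.5 = 962.
A = 8,500·(1 + 0.0903/52)^962 ≈ 8,500·5.3073953121 ≈ 45,112.8602.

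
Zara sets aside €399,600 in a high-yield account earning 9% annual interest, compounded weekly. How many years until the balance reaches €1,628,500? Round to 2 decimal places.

(1 + 0.00173077)^(52t) = 1,628,500/399,600 = 4.0753.
52t·ln(1 + 0.00173077) = ln(4.0753); 52t = 1.405/0.00172927 ≈ 812.4515.
t ≈ 15.6241 years.

15.62 years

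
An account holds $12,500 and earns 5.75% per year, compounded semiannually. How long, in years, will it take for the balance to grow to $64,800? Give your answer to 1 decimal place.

We need (1 + 0.02875)^(2t) = 5.184, so 2t = ln 5.184 / ln 1.02875 ≈ 58.0564.
t ≈ 58.0564/2 = 29.0282 years.

29.0 years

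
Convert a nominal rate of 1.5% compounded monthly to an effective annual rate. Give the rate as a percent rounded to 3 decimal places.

1.510%

One year is 12 periods at 0.00125 each: (1 + 0.00125)^12 ≈ 1.015104.
EAR = 1.015104 − 1 ≈ 1.51036%.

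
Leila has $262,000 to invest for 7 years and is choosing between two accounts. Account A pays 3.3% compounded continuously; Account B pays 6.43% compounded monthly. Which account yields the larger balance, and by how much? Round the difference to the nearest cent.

Account B, by $80,362.28

Account A growth factor: e^(0.033·7) = e^0.231 ≈ 1.25985923945; balance ≈ 330,083.1207.
Account B growth factor: (1 + 0.0643/12)^84 ≈ 1.56658548021; balance ≈ 410,445.3958.
Account B is larger by 80,362.2751.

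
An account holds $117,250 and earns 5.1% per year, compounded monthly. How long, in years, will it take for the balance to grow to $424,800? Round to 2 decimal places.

(1 + 0.00425)^(12t) = 424,800/117,250 = 3.623.
12t·ln(1 + 0.00425) = ln(3.623); 12t = 1.2873/0.00424099 ≈ 303.5397.
t ≈ 25.2950 years.

25.29 years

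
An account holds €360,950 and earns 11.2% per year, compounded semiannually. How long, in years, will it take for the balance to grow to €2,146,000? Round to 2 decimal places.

(1 + 0.056)^(2t) = 2,146,000/360,950 = 5.9454.
2t·ln(1 + 0.056) = ln(5.9454); 2t = 1.7826/0.0544882 ≈ 32.7157.
t ≈ 16.3579 years.

16.36 years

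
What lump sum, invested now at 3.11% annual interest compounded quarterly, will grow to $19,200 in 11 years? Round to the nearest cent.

Periodic rate = 3.11%/4 = 0.007775; 44 periods.
P = 19,200/(1 + 0.007775)^44 ≈ 19,200/1.4060395743 ≈ 13,655.3767.

$13,655.38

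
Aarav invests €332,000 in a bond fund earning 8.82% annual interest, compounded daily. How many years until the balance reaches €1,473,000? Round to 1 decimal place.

(1 + 0.000241644)^(365t) = 1,473,000/332,000 = 4.4367.
365t·ln(1 + 0.000241644) = ln(4.4367); 365t = 1.4899/0.000241615 ≈ 6166.5196.
t ≈ 16.8946 years.

16.9 years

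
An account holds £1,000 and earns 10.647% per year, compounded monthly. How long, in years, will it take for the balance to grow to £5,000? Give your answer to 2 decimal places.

15.18 years

(1 + 0.0088725)^(12t) = 5,000/1,000 = 5.
12t·ln(1 + 0.0088725) = ln(5); 12t = 1.6094/0.00883337 ≈ 182.1997.
t ≈ 15.1833 years.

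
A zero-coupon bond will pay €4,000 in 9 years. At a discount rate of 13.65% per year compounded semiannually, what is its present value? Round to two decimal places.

€1,218.84

Growth factor = (1 + 0.06825)^18 ≈ 3.281800878.
P = 4,000/3.281800878 ≈ 1,218.8430.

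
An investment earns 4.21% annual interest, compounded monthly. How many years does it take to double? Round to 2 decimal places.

(1 + 0.00350833)^(12t) = 2.
12t = ln 2 / ln(1 + 0.00350833) ≈ 0.69315/0.00350219 ≈ 197.9180.
t ≈ 16.4932.

16.49 years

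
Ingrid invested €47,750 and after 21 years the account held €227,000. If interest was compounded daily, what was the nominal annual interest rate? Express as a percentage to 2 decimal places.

7.42%

(1 + r/365)^7665 = 227,000/47,750 = 4.75393.
1 + r/365 = 4.75393^(1/7665) ≈ 1.000203, so r/365 ≈ 0.000203409.
r ≈ 365·0.000203409 = 7.42443%.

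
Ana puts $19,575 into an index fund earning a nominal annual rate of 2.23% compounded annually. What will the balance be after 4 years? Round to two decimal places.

Annual rate = 2.23% = 0.0223; years = 4.
A = 19,575·(1 + 0.0223)^4 ≈ 19,575·1.0922283456 ≈ 21,380.3699.

$21,380.37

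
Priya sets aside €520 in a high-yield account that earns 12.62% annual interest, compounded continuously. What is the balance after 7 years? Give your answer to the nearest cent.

€1,257.94

A = P·e^(rt) = 520·e^(0.1262·7) = 520·e^0.8834.
e^0.8834 ≈ 2.419110716, so A ≈ 1,257.9376.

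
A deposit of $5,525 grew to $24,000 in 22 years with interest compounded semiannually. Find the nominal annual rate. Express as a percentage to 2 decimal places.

6.79%

(1 + r/2)^44 = 24,000/5,525 = 4.34389.
1 + r/2 = 4.34389^(1/44) ≈ 1.033945, so r/2 ≈ 0.0339446.
r ≈ 2·0.0339446 = 6.78891%.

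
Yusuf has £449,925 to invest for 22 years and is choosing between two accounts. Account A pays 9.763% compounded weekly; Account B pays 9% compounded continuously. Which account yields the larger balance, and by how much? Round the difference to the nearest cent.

A: (1 + 0.0018775)^1144 ≈ 8.549272713794, so 449,925 × 8.549272713794 ≈ 3,846,531.5258.
B: e^(0.09·22) = e^1.98 ≈ 7.242742985161, so 449,925 × 7.242742985161 ≈ 3,258,691.1376.
Difference ≈ 587,840.3882 in favor of A.

Account A, by £587,840.39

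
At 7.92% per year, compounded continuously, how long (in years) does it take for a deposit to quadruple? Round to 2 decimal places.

17.50 years

e^(0.0792t) = 4, so 0.0792t = ln 4 ≈ 1.3863.
t ≈ 1.3863/0.0792 ≈ 17.5037.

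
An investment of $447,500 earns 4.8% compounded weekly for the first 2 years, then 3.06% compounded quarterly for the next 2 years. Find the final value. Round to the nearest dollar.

$523,533

Phase 1: 447,500·(1 + 0.048/52)^104 ≈ 492,567.8695.
Phase 2: 492,567.8695·(1 + 0.00765)^8 ≈ 523,532.6276.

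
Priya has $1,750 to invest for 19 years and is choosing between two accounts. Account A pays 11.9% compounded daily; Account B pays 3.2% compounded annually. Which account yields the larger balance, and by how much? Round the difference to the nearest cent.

A: (1 + 0.119/365)^6935 ≈ 9.5891428575, so 1,750 × 9.5891428575 ≈ 16,781.0000.
B: (1 + 0.032)^19 ≈ 1.819341594, so 1,750 × 1.819341594 ≈ 3,183.8478.
Difference ≈ 13,597.1522 in favor of A.

Account A, by $13,597.15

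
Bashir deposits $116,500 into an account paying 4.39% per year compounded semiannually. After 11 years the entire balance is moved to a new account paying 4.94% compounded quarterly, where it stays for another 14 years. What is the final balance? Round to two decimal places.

After 11 years at 4.39%: 116,500 × 1.61232376699 ≈ 187,835.7189.
Then 14 years at 4.94%: 187,835.7189 × 1.98846743531 ≈ 373,505.2101.

$373,505.21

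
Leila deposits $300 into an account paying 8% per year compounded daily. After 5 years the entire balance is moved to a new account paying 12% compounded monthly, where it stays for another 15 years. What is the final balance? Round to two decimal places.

Phase 1: 300·(1 + 0.08/365)^1825 ≈ 447.5278.
Phase 2: 447.5278·(1 + 0.01)^180 ≈ 2,683.2880.

$2,683.29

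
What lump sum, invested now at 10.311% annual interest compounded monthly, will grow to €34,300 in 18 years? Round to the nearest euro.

Growth factor = (1 + 0.0085925)^216 ≈ 6.347440304.
P = 34,300/6.347440304 ≈ 5,403.7531.

€5,404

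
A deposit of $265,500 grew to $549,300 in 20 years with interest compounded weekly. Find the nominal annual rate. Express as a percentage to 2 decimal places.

(1 + r/52)^1040 = 549,300/265,500 = 2.06893.
1 + r/52 = 2.06893^(1/1040) ≈ 1.000699, so r/52 ≈ 0.000699312.
r ≈ 52·0.000699312 = 3.63642%.

3.64%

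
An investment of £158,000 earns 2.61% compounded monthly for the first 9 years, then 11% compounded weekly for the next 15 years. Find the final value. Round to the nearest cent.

£1,038,463.21

After 9 years at 2.61%: 158,000 × 1.26445969967 ≈ 199,784.6325.
Then 15 years at 11%: 199,784.6325 × 5.197913343531 ≈ 1,038,463.2074.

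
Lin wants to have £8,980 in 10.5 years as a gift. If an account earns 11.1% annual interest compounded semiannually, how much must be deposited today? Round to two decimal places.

Periodic rate = 11.1%/2 = 0.0555; 21 periods.
P = 8,980/(1 + 0.0555)^21 ≈ 8,980/3.109016239 ≈ 2,888.3735.

£2,888.37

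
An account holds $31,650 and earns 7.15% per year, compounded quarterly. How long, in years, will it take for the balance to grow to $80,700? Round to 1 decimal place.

13.2 years

We need (1 + 0.017875)^(4t) = 2.5498, so 4t = ln 2.5498 / ln 1.017875 ≈ 52.8303.
t ≈ 52.8303/4 = 13.2076 years.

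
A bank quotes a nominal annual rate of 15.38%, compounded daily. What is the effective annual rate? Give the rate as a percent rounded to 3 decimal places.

16.622%

EAR = (1 + 15.38%/365)^365 − 1 = (1 + 0.00042137)^365 − 1.
(1 + 0.00042137)^365 ≈ 1.16622, so EAR ≈ 16.62198%.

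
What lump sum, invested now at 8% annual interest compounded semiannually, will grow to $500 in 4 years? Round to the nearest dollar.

$365

Growth factor = (1 + 0.04)^8 ≈ 1.36856905.
P = 500/1.36856905 ≈ 365.3451.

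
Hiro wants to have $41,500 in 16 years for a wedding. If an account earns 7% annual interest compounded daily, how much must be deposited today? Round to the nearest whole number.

$13,542

Periodic rate = 7%/365 = 0.000191781; 5840 periods.
P = 41,500/(1 + 0.07/365)^5840 ≈ 41,500/3.0645251061 ≈ 13,542.0656.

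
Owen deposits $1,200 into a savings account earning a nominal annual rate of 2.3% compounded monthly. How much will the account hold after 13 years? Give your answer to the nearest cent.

Growth factor = (1 + 0.023/12)^156 ≈ 1.348123768.
A ≈ 1,200 × 1.348123768 ≈ 1,617.7485.

$1,617.75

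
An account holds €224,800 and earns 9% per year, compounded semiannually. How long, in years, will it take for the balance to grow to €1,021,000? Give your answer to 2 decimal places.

17.19 years

We need (1 + 0.045)^(2t) = 4.5418, so 2t = ln 4.5418 / ln 1.045 ≈ 34.3806.
t ≈ 34.3806/2 = 17.1903 years.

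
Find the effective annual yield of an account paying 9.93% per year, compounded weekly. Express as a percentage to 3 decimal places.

EAR = (1 + 9.93%/52)^52 − 1 = (1 + 0.00190962)^52 − 1.
(1 + 0.00190962)^52 ≈ 1.104293, so EAR ≈ 10.42930%.

10.429%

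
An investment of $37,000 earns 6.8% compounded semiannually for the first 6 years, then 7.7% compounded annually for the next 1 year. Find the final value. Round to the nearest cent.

$59,520.13

Phase 1: 37,000·(1 + 0.034)^12 ≈ 55,264.7474.
Phase 2: 55,264.7474·(1 + 0.077)^1 ≈ 59,520.1329.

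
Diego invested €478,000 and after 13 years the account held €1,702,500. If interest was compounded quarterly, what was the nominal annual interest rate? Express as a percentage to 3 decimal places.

9.891%

The 52-period growth factor is 1,702,500/478,000 = 3.56172.
r/4 = 3.56172^(1/52) − 1 ≈ 0.0247285, so r ≈ 4·0.0247285 = 9.89142%.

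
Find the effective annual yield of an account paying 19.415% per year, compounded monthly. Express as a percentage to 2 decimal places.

21.24%

EAR = (1 + 19.415%/12)^12 − 1 = (1 + 0.0161792)^12 − 1.
(1 + 0.0161792)^12 ≈ 1.212393, so EAR ≈ 21.23931%.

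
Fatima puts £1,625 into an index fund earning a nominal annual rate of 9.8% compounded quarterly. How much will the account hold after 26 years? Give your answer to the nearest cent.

£20,141.76

Growth factor = (1 + 0.0245)^104 ≈ 12.394931319.
A ≈ 1,625 × 12.394931319 ≈ 20,141.7634.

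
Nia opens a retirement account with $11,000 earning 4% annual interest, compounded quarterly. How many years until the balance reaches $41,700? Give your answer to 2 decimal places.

33.48 years

We need (1 + 0.01)^(4t) = 3.7909, so 4t = ln 3.7909 / ln 1.01 ≈ 133.9258.
t ≈ 133.9258/4 = 33.4814 years.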